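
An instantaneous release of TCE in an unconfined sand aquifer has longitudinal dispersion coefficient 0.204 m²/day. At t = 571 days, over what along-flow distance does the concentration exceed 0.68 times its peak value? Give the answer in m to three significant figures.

26.8 m

The plume is Gaussian with σ = √(2Dt) = √(2 × 0.204 × 571) = 15.26 m.
C/C_peak = exp(−Δx²/(2σ²)) = 0.68 ⇒ Δx = σ·√(−2 ln 0.68) = 15.26 × 0.8783 = 13.40 m.
Width = 2Δx = 26.8 m.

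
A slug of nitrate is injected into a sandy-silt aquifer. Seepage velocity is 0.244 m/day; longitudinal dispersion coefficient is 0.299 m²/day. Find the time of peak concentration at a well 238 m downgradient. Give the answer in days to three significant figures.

970 days

For the 1D instantaneous-source solution, setting ∂C/∂t = 0 at fixed x gives v²t² + 2Dt − x² = 0, so t = (√(D² + v²x²) − D)/v².
√(D² + v²x²) = √(0.299² + 0.244² × 238²) = 58.07; v² = 0.059536.
t = (58.07 − 0.299)/0.059536 = 970 days (vs. the pure-advection estimate x/v = 975 d).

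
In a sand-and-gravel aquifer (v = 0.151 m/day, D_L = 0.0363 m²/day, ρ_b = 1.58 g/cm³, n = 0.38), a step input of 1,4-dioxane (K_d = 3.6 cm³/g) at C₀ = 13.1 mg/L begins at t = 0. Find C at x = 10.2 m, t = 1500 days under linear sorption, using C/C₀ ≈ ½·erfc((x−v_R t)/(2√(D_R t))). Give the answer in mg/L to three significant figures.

Retardation factor R = 1 + ρ_b·K_d/n = 1 + 1.58 × 3.6/0.38 = 15.97.
Sorption retards both mechanisms: v_R = v/R = 0.009455 m/day, D_R = D/R = 0.002273 m²/day.
v_R·t = 0.009455 × 1500 = 14.1825 m; 2√(D_R t) = 3.693 m; argument = (10.2 − 14.1825)/3.693 = -1.078.
C = C₀ × ½·erfc(-1.078) = 13.1 × 0.9363 = 12.3 mg/L.

12.3 mg/L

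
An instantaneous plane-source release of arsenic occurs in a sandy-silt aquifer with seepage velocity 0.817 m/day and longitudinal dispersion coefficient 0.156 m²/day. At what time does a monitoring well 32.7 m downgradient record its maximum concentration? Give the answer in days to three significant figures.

For the 1D instantaneous-source solution, setting ∂C/∂t = 0 at fixed x gives v²t² + 2Dt − x² = 0, so t = (√(D² + v²x²) − D)/v².
√(D² + v²x²) = √(0.156² + 0.817² × 32.7²) = 26.72; v² = 0.667489.
t = (26.72 − 0.156)/0.667489 = 39.8 days (vs. the pure-advection estimate x/v = 40.0 d).

39.8 days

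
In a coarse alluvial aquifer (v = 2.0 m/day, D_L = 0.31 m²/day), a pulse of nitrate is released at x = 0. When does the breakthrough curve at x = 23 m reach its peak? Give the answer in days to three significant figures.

For the 1D instantaneous-source solution, setting ∂C/∂t = 0 at fixed x gives v²t² + 2Dt − x² = 0, so t = (√(D² + v²x²) − D)/v².
√(D² + v²x²) = √(0.31² + 2.0² × 23²) = 46.00; v² = 4.
t = (46.00 − 0.31)/4 = 11.4 days (vs. the pure-advection estimate x/v = 11.5 d).

11.4 days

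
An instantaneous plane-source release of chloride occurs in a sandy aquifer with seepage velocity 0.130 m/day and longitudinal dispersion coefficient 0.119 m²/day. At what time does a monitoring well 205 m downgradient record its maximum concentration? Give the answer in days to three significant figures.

1570 days

For the 1D instantaneous-source solution, setting ∂C/∂t = 0 at fixed x gives v²t² + 2Dt − x² = 0, so t = (√(D² + v²x²) − D)/v².
√(D² + v²x²) = √(0.119² + 0.130² × 205²) = 26.65; v² = 0.0169.
t = (26.65 − 0.119)/0.0169 = 1570 days (vs. the pure-advection estimate x/v = 1580 d).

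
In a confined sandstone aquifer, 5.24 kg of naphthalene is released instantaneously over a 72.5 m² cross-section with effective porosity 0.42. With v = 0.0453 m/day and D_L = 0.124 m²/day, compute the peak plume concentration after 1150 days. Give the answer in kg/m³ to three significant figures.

The peak of an instantaneous 1D plume sits at x = vt; there the Gaussian factor is 1 and C_max = M/(n_e·A·√(4πDt)), where n_e·A is the pore area the mass is dissolved in.
√(4πDt) = √(4π × 0.124 × 1150) = 42.33 m, so C_max = 5.24/(0.42 × 72.5 × 42.33) = 0.00407 kg/m³.

0.00407 kg/m³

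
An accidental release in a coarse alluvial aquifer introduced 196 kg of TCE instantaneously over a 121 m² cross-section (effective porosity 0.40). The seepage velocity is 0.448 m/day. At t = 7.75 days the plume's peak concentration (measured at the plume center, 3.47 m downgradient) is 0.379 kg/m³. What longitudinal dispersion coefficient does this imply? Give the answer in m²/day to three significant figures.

At the plume center C_max = M/(n_e·A·√(4πDt)), so D = M²/(4πt·(n_e·A·C_max)²).
n_e·A·C_max = 0.40 × 121 × 0.379 = 18.34 kg/m.
D = 196²/(4π × 7.75 × 18.34²) = 1.17 m²/day.

1.17 m²/day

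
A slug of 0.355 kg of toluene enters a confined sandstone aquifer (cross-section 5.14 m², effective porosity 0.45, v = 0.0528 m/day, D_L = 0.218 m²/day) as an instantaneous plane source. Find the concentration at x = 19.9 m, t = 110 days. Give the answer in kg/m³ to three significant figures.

0.00112 kg/m³

For an instantaneous plane source, C(x,t) = M/(n_e·A·√(4πDt)) · exp(−(x−vt)²/(4Dt)), with n_e·A the pore (flow) area.
Plume center vt = 0.0528 × 110 = 5.808 m, so the well at 19.9 m is 14.092 m downgradient of the peak.
√(4πDt) = 17.36 m, giving peak height M/(n_e·A·√(4πDt)) = 0.355/(0.45 × 5.14 × 17.36) = 0.008841 kg/m³.
(x−vt)²/(4Dt) = (14.092)²/(4 × 0.218 × 110) = 2.070; exp(−2.070) = 0.1262.
C = 0.008841 × 0.1262 = 0.00112 kg/m³.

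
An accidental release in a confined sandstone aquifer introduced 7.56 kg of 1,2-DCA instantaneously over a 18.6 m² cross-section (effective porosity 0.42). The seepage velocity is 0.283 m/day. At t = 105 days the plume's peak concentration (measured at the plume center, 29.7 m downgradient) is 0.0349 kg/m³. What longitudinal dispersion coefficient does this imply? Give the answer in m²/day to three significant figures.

At the plume center C_max = M/(n_e·A·√(4πDt)), so D = M²/(4πt·(n_e·A·C_max)²).
n_e·A·C_max = 0.42 × 18.6 × 0.0349 = 0.2726 kg/m.
D = 7.56²/(4π × 105 × 0.2726²) = 0.583 m²/day.

0.583 m²/day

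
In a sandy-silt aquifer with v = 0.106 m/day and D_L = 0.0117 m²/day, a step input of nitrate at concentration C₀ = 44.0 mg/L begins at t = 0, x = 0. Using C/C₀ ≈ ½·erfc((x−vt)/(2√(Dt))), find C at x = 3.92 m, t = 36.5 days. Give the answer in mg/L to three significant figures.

21.0 mg/L

For a continuous step input, C/C₀ ≈ ½·erfc((x−vt)/(2√(Dt))).
vt = 0.106 × 36.5 = 3.869 m and 2√(Dt) = 2√(0.0117 × 36.5) = 1.307 m.
Argument (x−vt)/(2√(Dt)) = (3.92 − 3.869)/1.307 = 0.03902; ½·erfc(0.03902) = 0.4780.
C = 44.0 × 0.4780 = 21.0 mg/L.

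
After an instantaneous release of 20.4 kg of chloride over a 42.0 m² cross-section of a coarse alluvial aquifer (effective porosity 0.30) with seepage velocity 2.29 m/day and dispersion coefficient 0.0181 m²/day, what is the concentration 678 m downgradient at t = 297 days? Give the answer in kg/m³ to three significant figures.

For an instantaneous plane source, C(x,t) = M/(n_e·A·√(4πDt)) · exp(−(x−vt)²/(4Dt)), with n_e·A the pore (flow) area.
Plume center vt = 2.29 × 297 = 680.13 m, so the well at 678 m is 2.13 m upgradient of the peak.
√(4πDt) = 8.219 m, giving peak height M/(n_e·A·√(4πDt)) = 20.4/(0.30 × 42.0 × 8.219) = 0.1970 kg/m³.
(x−vt)²/(4Dt) = (-2.13)²/(4 × 0.0181 × 297) = 0.2110; exp(−0.2110) = 0.8098.
C = 0.1970 × 0.8098 = 0.160 kg/m³.

0.160 kg/m³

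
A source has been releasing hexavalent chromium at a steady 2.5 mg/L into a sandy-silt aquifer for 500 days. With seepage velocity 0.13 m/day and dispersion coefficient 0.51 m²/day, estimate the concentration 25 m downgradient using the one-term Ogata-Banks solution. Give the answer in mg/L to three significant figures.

For a continuous step input, C/C₀ ≈ ½·erfc((x−vt)/(2√(Dt))).
vt = 0.13 × 500 = 65 m and 2√(Dt) = 2√(0.51 × 500) = 31.94 m.
Argument (x−vt)/(2√(Dt)) = (25 − 65)/31.94 = -1.252; ½·erfc(-1.252) = 0.9617.
C = 2.5 × 0.9617 = 2.40 mg/L.

2.40 mg/L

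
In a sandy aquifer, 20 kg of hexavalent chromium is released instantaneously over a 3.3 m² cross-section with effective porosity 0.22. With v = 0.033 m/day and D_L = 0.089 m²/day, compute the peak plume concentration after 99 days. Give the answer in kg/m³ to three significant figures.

The peak of an instantaneous 1D plume sits at x = vt; there the Gaussian factor is 1 and C_max = M/(n_e·A·√(4πDt)), where n_e·A is the pore area the mass is dissolved in.
√(4πDt) = √(4π × 0.089 × 99) = 10.52 m, so C_max = 20/(0.22 × 3.3 × 10.52) = 2.62 kg/m³.

2.62 kg/m³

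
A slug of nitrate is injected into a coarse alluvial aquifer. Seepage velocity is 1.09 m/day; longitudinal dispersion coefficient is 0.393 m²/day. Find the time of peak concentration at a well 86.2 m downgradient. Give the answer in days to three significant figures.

For the 1D instantaneous-source solution, setting ∂C/∂t = 0 at fixed x gives v²t² + 2Dt − x² = 0, so t = (√(D² + v²x²) − D)/v².
√(D² + v²x²) = √(0.393² + 1.09² × 86.2²) = 93.96; v² = 1.1881.
t = (93.96 − 0.393)/1.1881 = 78.8 days (vs. the pure-advection estimate x/v = 79.1 d).

78.8 days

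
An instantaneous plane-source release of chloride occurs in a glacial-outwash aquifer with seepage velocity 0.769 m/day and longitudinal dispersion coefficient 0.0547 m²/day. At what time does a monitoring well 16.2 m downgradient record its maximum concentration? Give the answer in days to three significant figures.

21.0 days

For the 1D instantaneous-source solution, setting ∂C/∂t = 0 at fixed x gives v²t² + 2Dt − x² = 0, so t = (√(D² + v²x²) − D)/v².
√(D² + v²x²) = √(0.0547² + 0.769² × 16.2²) = 12.46; v² = 0.591361.
t = (12.46 − 0.0547)/0.591361 = 21.0 days (vs. the pure-advection estimate x/v = 21.1 d).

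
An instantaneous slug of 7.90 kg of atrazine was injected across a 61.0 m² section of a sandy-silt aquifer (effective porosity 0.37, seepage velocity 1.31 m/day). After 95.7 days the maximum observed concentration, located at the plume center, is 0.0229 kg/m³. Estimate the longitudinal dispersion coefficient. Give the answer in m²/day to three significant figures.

At the plume center C_max = M/(n_e·A·√(4πDt)), so D = M²/(4πt·(n_e·A·C_max)²).
n_e·A·C_max = 0.37 × 61.0 × 0.0229 = 0.5169 kg/m.
D = 7.90²/(4π × 95.7 × 0.5169²) = 0.194 m²/day.

0.194 m²/day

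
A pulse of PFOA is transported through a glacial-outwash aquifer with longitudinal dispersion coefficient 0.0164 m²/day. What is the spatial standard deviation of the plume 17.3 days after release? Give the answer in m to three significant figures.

0.753 m

Dispersive spreading gives a Gaussian with σ² = 2Dt; advection only shifts the center.
σ = √(2 × 0.0164 × 17.3) = 0.753 m.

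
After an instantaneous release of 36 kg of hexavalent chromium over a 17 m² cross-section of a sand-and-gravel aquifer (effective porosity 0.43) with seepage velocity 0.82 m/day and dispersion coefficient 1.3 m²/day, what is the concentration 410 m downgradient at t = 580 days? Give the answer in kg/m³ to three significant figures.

0.0121 kg/m³

For an instantaneous plane source, C(x,t) = M/(n_e·A·√(4πDt)) · exp(−(x−vt)²/(4Dt)), with n_e·A the pore (flow) area.
Plume center vt = 0.82 × 580 = 475.6 m, so the well at 410 m is 65.6 m upgradient of the peak.
√(4πDt) = 97.34 m, giving peak height M/(n_e·A·√(4πDt)) = 36/(0.43 × 17 × 97.34) = 0.05059 kg/m³.
(x−vt)²/(4Dt) = (-65.6)²/(4 × 1.3 × 580) = 1.427; exp(−1.427) = 0.2400.
C = 0.05059 × 0.2400 = 0.0121 kg/m³.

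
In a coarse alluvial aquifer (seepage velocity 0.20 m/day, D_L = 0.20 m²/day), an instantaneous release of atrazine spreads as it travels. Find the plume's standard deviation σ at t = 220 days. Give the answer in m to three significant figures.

9.38 m

Dispersive spreading gives a Gaussian with σ² = 2Dt; advection only shifts the center.
σ = √(2 × 0.20 × 220) = 9.38 m.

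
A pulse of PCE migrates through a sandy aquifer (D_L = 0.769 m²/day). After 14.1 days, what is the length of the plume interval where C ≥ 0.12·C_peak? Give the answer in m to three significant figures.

19.2 m

The plume is Gaussian with σ = √(2Dt) = √(2 × 0.769 × 14.1) = 4.657 m.
C/C_peak = exp(−Δx²/(2σ²)) = 0.12 ⇒ Δx = σ·√(−2 ln 0.12) = 4.657 × 2.059 = 9.589 m.
Width = 2Δx = 19.2 m.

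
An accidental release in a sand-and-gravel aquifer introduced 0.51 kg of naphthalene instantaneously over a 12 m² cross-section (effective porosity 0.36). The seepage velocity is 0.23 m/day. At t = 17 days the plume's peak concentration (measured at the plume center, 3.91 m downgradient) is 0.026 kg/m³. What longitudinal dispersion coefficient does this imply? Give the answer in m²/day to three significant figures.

0.0965 m²/day

At the plume center C_max = M/(n_e·A·√(4πDt)), so D = M²/(4πt·(n_e·A·C_max)²).
n_e·A·C_max = 0.36 × 12 × 0.026 = 0.1123 kg/m.
D = 0.51²/(4π × 17 × 0.1123²) = 0.0965 m²/day.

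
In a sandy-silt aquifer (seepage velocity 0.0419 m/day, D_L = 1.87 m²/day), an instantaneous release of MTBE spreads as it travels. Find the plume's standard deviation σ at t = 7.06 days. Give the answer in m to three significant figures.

5.14 m

Dispersive spreading gives a Gaussian with σ² = 2Dt; advection only shifts the center.
σ = √(2 × 1.87 × 7.06) = 5.14 m.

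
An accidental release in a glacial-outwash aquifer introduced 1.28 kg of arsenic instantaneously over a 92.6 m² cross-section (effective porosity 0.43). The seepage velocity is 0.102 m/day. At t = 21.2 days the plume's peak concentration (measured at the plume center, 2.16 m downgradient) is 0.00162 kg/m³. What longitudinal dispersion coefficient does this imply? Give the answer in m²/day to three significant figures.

At the plume center C_max = M/(n_e·A·√(4πDt)), so D = M²/(4πt·(n_e·A·C_max)²).
n_e·A·C_max = 0.43 × 92.6 × 0.00162 = 0.06451 kg/m.
D = 1.28²/(4π × 21.2 × 0.06451²) = 1.48 m²/day.

1.48 m²/day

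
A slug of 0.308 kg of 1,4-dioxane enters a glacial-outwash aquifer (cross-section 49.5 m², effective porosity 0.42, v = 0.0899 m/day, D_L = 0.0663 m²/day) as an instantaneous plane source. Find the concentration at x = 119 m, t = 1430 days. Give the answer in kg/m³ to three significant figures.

0.000337 kg/m³

For an instantaneous plane source, C(x,t) = M/(n_e·A·√(4πDt)) · exp(−(x−vt)²/(4Dt)), with n_e·A the pore (flow) area.
Plume center vt = 0.0899 × 1430 = 128.557 m, so the well at 119 m is 9.557 m upgradient of the peak.
√(4πDt) = 34.52 m, giving peak height M/(n_e·A·√(4πDt)) = 0.308/(0.42 × 49.5 × 34.52) = 0.0004292 kg/m³.
(x−vt)²/(4Dt) = (-9.557)²/(4 × 0.0663 × 1430) = 0.2408; exp(−0.2408) = 0.7860.
C = 0.0004292 × 0.7860 = 0.000337 kg/m³.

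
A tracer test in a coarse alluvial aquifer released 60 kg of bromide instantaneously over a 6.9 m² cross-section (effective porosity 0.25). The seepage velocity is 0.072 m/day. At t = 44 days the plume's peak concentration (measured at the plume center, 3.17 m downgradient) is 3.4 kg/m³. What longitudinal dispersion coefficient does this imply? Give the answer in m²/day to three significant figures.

0.189 m²/day

At the plume center C_max = M/(n_e·A·√(4πDt)), so D = M²/(4πt·(n_e·A·C_max)²).
n_e·A·C_max = 0.25 × 6.9 × 3.4 = 5.865 kg/m.
D = 60²/(4π × 44 × 5.865²) = 0.189 m²/day.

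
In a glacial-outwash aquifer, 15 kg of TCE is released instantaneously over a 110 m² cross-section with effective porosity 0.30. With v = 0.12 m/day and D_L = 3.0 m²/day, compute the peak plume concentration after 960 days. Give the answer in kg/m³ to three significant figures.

The peak of an instantaneous 1D plume sits at x = vt; there the Gaussian factor is 1 and C_max = M/(n_e·A·√(4πDt)), where n_e·A is the pore area the mass is dissolved in.
√(4πDt) = √(4π × 3.0 × 960) = 190.2 m, so C_max = 15/(0.30 × 110 × 190.2) = 0.00239 kg/m³.

0.00239 kg/m³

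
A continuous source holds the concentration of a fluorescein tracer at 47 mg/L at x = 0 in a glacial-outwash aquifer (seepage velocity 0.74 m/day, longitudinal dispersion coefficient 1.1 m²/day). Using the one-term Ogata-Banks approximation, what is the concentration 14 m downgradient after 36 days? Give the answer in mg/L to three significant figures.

For a continuous step input, C/C₀ ≈ ½·erfc((x−vt)/(2√(Dt))).
vt = 0.74 × 36 = 26.64 m and 2√(Dt) = 2√(1.1 × 36) = 12.59 m.
Argument (x−vt)/(2√(Dt)) = (14 − 26.64)/12.59 = -1.004; ½·erfc(-1.004) = 0.9222.
C = 47 × 0.9222 = 43.3 mg/L.

43.3 mg/L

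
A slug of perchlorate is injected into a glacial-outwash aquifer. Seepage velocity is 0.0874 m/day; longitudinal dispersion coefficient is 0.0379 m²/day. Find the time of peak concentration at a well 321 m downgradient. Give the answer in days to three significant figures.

3670 days

For the 1D instantaneous-source solution, setting ∂C/∂t = 0 at fixed x gives v²t² + 2Dt − x² = 0, so t = (√(D² + v²x²) − D)/v².
√(D² + v²x²) = √(0.0379² + 0.0874² × 321²) = 28.06; v² = 0.00763876.
t = (28.06 − 0.0379)/0.00763876 = 3670 days (vs. the pure-advection estimate x/v = 3670 d).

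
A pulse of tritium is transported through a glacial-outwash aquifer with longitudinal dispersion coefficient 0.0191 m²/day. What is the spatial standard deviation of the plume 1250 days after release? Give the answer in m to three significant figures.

Dispersive spreading gives a Gaussian with σ² = 2Dt; advection only shifts the center.
σ = √(2 × 0.0191 × 1250) = 6.91 m.

6.91 m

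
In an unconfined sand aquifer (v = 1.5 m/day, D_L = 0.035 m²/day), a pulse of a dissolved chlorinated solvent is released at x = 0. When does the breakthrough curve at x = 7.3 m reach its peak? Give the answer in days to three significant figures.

For the 1D instantaneous-source solution, setting ∂C/∂t = 0 at fixed x gives v²t² + 2Dt − x² = 0, so t = (√(D² + v²x²) − D)/v².
√(D² + v²x²) = √(0.035² + 1.5² × 7.3²) = 10.95; v² = 2.25.
t = (10.95 − 0.035)/2.25 = 4.85 days (vs. the pure-advection estimate x/v = 4.87 d).

4.85 days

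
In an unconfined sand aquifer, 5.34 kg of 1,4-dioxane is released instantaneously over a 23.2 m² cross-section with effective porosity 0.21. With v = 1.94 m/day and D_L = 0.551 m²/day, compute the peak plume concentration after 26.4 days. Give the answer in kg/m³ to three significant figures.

The peak of an instantaneous 1D plume sits at x = vt; there the Gaussian factor is 1 and C_max = M/(n_e·A·√(4πDt)), where n_e·A is the pore area the mass is dissolved in.
√(4πDt) = √(4π × 0.551 × 26.4) = 13.52 m, so C_max = 5.34/(0.21 × 23.2 × 13.52) = 0.0811 kg/m³.

0.0811 kg/m³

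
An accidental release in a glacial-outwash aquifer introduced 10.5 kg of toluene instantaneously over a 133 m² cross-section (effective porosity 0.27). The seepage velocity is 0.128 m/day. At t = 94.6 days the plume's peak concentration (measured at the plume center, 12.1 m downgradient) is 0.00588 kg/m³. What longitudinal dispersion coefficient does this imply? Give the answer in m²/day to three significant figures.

At the plume center C_max = M/(n_e·A·√(4πDt)), so D = M²/(4πt·(n_e·A·C_max)²).
n_e·A·C_max = 0.27 × 133 × 0.00588 = 0.2112 kg/m.
D = 10.5²/(4π × 94.6 × 0.2112²) = 2.08 m²/day.

2.08 m²/day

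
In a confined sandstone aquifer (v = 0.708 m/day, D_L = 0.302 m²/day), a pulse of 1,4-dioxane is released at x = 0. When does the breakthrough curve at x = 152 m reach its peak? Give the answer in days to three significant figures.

For the 1D instantaneous-source solution, setting ∂C/∂t = 0 at fixed x gives v²t² + 2Dt − x² = 0, so t = (√(D² + v²x²) − D)/v².
√(D² + v²x²) = √(0.302² + 0.708² × 152²) = 107.6; v² = 0.501264.
t = (107.6 − 0.302)/0.501264 = 214 days (vs. the pure-advection estimate x/v = 215 d).

214 days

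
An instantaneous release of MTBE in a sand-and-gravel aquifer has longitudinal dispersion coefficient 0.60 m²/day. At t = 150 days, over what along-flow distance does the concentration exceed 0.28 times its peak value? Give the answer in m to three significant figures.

The plume is Gaussian with σ = √(2Dt) = √(2 × 0.60 × 150) = 13.42 m.
C/C_peak = exp(−Δx²/(2σ²)) = 0.28 ⇒ Δx = σ·√(−2 ln 0.28) = 13.42 × 1.596 = 21.42 m.
Width = 2Δx = 42.8 m.

42.8 m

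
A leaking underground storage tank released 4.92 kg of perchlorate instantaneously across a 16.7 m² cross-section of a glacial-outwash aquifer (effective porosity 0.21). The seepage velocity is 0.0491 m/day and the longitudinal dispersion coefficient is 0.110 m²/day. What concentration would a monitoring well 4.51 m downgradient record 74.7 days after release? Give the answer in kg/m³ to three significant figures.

0.135 kg/m³

For an instantaneous plane source, C(x,t) = M/(n_e·A·√(4πDt)) · exp(−(x−vt)²/(4Dt)), with n_e·A the pore (flow) area.
Plume center vt = 0.0491 × 74.7 = 3.66777 m, so the well at 4.51 m is 0.84223 m downgradient of the peak.
√(4πDt) = 10.16 m, giving peak height M/(n_e·A·√(4πDt)) = 4.92/(0.21 × 16.7 × 10.16) = 0.1381 kg/m³.
(x−vt)²/(4Dt) = (0.84223)²/(4 × 0.110 × 74.7) = 0.02158; exp(−0.02158) = 0.9787.
C = 0.1381 × 0.9787 = 0.135 kg/m³.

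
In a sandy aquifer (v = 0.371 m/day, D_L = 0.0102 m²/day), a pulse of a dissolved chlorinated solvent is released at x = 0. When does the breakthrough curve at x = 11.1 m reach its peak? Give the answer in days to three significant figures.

29.8 days

For the 1D instantaneous-source solution, setting ∂C/∂t = 0 at fixed x gives v²t² + 2Dt − x² = 0, so t = (√(D² + v²x²) − D)/v².
√(D² + v²x²) = √(0.0102² + 0.371² × 11.1²) = 4.118; v² = 0.137641.
t = (4.118 − 0.0102)/0.137641 = 29.8 days (vs. the pure-advection estimate x/v = 29.9 d).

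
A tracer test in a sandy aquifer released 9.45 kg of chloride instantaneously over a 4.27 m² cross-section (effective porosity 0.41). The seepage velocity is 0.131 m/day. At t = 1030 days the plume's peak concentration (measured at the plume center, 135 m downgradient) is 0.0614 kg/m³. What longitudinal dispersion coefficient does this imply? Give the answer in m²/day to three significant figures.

At the plume center C_max = M/(n_e·A·√(4πDt)), so D = M²/(4πt·(n_e·A·C_max)²).
n_e·A·C_max = 0.41 × 4.27 × 0.0614 = 0.1075 kg/m.
D = 9.45²/(4π × 1030 × 0.1075²) = 0.597 m²/day.

0.597 m²/day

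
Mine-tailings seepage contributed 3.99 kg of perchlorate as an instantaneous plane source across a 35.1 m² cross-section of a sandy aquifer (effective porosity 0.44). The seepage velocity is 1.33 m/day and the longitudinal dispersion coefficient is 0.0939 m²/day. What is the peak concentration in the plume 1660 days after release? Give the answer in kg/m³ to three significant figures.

0.00584 kg/m³

The peak of an instantaneous 1D plume sits at x = vt; there the Gaussian factor is 1 and C_max = M/(n_e·A·√(4πDt)), where n_e·A is the pore area the mass is dissolved in.
√(4πDt) = √(4π × 0.0939 × 1660) = 44.26 m, so C_max = 3.99/(0.44 × 35.1 × 44.26) = 0.00584 kg/m³.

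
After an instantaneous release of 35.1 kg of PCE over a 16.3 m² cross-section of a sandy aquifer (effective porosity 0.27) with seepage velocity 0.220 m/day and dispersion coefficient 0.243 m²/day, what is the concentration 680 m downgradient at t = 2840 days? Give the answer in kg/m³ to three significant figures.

For an instantaneous plane source, C(x,t) = M/(n_e·A·√(4πDt)) · exp(−(x−vt)²/(4Dt)), with n_e·A the pore (flow) area.
Plume center vt = 0.220 × 2840 = 624.8 m, so the well at 680 m is 55.2 m downgradient of the peak.
√(4πDt) = 93.13 m, giving peak height M/(n_e·A·√(4πDt)) = 35.1/(0.27 × 16.3 × 93.13) = 0.08564 kg/m³.
(x−vt)²/(4Dt) = (55.2)²/(4 × 0.243 × 2840) = 1.104; exp(−1.104) = 0.3315.
C = 0.08564 × 0.3315 = 0.0284 kg/m³.

0.0284 kg/m³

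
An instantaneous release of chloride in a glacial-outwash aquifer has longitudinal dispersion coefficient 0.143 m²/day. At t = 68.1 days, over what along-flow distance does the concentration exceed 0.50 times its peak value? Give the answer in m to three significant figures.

10.4 m

The plume is Gaussian with σ = √(2Dt) = √(2 × 0.143 × 68.1) = 4.413 m.
C/C_peak = exp(−Δx²/(2σ²)) = 0.50 ⇒ Δx = σ·√(−2 ln 0.50) = 4.413 × 1.177 = 5.194 m.
Width = 2Δx = 10.4 m.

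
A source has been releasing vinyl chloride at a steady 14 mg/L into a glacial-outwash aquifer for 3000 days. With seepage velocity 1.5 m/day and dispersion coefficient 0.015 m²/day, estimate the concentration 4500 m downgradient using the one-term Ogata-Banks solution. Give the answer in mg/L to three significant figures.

7.00 mg/L

For a continuous step input, C/C₀ ≈ ½·erfc((x−vt)/(2√(Dt))).
vt = 1.5 × 3000 = 4500 m and 2√(Dt) = 2√(0.015 × 3000) = 13.42 m.
Argument (x−vt)/(2√(Dt)) = (4500 − 4500)/13.42 = 0; ½·erfc(0) = 0.5000.
C = 14 × 0.5000 = 7.00 mg/L.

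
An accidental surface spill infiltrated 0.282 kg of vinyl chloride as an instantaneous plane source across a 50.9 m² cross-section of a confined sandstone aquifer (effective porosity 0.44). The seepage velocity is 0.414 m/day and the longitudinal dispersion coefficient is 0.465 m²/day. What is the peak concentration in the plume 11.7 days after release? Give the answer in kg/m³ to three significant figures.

The peak of an instantaneous 1D plume sits at x = vt; there the Gaussian factor is 1 and C_max = M/(n_e·A·√(4πDt)), where n_e·A is the pore area the mass is dissolved in.
√(4πDt) = √(4π × 0.465 × 11.7) = 8.268 m, so C_max = 0.282/(0.44 × 50.9 × 8.268) = 0.00152 kg/m³.

0.00152 kg/m³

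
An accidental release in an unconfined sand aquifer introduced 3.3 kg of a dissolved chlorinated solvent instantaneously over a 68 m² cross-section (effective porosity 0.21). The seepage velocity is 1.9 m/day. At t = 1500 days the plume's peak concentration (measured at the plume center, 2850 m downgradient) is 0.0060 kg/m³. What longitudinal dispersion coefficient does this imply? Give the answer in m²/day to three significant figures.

At the plume center C_max = M/(n_e·A·√(4πDt)), so D = M²/(4πt·(n_e·A·C_max)²).
n_e·A·C_max = 0.21 × 68 × 0.0060 = 0.08568 kg/m.
D = 3.3²/(4π × 1500 × 0.08568²) = 0.0787 m²/day.

0.0787 m²/day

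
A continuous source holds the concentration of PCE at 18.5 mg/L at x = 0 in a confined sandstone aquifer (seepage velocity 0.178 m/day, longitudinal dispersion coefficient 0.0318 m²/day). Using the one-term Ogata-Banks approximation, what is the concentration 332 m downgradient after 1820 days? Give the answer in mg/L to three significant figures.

For a continuous step input, C/C₀ ≈ ½·erfc((x−vt)/(2√(Dt))).
vt = 0.178 × 1820 = 323.96 m and 2√(Dt) = 2√(0.0318 × 1820) = 15.22 m.
Argument (x−vt)/(2√(Dt)) = (332 − 323.96)/15.22 = 0.5283; ½·erfc(0.5283) = 0.2275.
C = 18.5 × 0.2275 = 4.21 mg/L.

4.21 mg/L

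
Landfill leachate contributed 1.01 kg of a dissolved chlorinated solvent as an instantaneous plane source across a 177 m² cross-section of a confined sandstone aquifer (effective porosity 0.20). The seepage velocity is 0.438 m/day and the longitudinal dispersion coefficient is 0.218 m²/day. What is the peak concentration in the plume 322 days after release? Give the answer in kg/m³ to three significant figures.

0.000961 kg/m³

The peak of an instantaneous 1D plume sits at x = vt; there the Gaussian factor is 1 and C_max = M/(n_e·A·√(4πDt)), where n_e·A is the pore area the mass is dissolved in.
√(4πDt) = √(4π × 0.218 × 322) = 29.70 m, so C_max = 1.01/(0.20 × 177 × 29.70) = 0.000961 kg/m³.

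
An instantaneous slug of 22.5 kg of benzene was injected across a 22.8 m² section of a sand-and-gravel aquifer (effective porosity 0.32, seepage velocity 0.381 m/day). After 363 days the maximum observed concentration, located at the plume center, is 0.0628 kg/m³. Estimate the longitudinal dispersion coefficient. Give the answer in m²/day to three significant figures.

At the plume center C_max = M/(n_e·A·√(4πDt)), so D = M²/(4πt·(n_e·A·C_max)²).
n_e·A·C_max = 0.32 × 22.8 × 0.0628 = 0.4582 kg/m.
D = 22.5²/(4π × 363 × 0.4582²) = 0.529 m²/day.

0.529 m²/day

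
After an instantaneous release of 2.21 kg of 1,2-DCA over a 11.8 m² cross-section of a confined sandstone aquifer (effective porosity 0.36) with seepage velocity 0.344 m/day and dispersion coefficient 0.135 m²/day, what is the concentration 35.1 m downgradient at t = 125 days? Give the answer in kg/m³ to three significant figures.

For an instantaneous plane source, C(x,t) = M/(n_e·A·√(4πDt)) · exp(−(x−vt)²/(4Dt)), with n_e·A the pore (flow) area.
Plume center vt = 0.344 × 125 = 43 m, so the well at 35.1 m is 7.9 m upgradient of the peak.
√(4πDt) = 14.56 m, giving peak height M/(n_e·A·√(4πDt)) = 2.21/(0.36 × 11.8 × 14.56) = 0.03573 kg/m³.
(x−vt)²/(4Dt) = (-7.9)²/(4 × 0.135 × 125) = 0.9246; exp(−0.9246) = 0.3967.
C = 0.03573 × 0.3967 = 0.0142 kg/m³.

0.0142 kg/m³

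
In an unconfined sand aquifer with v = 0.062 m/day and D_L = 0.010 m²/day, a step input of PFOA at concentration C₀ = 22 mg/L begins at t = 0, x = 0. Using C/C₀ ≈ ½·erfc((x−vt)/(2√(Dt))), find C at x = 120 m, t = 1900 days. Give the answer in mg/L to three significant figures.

7.93 mg/L

For a continuous step input, C/C₀ ≈ ½·erfc((x−vt)/(2√(Dt))).
vt = 0.062 × 1900 = 117.8 m and 2√(Dt) = 2√(0.010 × 1900) = 8.718 m.
Argument (x−vt)/(2√(Dt)) = (120 − 117.8)/8.718 = 0.2524; ½·erfc(0.2524) = 0.3606.
C = 22 × 0.3606 = 7.93 mg/L.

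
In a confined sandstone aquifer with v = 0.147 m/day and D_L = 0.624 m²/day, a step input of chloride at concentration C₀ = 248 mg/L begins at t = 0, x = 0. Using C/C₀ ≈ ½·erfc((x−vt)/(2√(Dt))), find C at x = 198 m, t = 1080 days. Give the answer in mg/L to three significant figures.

For a continuous step input, C/C₀ ≈ ½·erfc((x−vt)/(2√(Dt))).
vt = 0.147 × 1080 = 158.76 m and 2√(Dt) = 2√(0.624 × 1080) = 51.92 m.
Argument (x−vt)/(2√(Dt)) = (198 − 158.76)/51.92 = 0.7558; ½·erfc(0.7558) = 0.1426.
C = 248 × 0.1426 = 35.4 mg/L.

35.4 mg/L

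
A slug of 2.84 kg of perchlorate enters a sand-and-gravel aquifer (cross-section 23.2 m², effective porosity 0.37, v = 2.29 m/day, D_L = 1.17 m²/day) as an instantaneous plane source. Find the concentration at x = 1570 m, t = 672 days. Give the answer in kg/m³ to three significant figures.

For an instantaneous plane source, C(x,t) = M/(n_e·A·√(4πDt)) · exp(−(x−vt)²/(4Dt)), with n_e·A the pore (flow) area.
Plume center vt = 2.29 × 672 = 1538.88 m, so the well at 1570 m is 31.12 m downgradient of the peak.
√(4πDt) = 99.40 m, giving peak height M/(n_e·A·√(4πDt)) = 2.84/(0.37 × 23.2 × 99.40) = 0.003328 kg/m³.
(x−vt)²/(4Dt) = (31.12)²/(4 × 1.17 × 672) = 0.3079; exp(−0.3079) = 0.7350.
C = 0.003328 × 0.7350 = 0.00245 kg/m³.

0.00245 kg/m³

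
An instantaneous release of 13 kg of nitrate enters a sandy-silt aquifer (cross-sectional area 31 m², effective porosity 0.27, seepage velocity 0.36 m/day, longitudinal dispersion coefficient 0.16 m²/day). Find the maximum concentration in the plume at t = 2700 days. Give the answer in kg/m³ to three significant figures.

The peak of an instantaneous 1D plume sits at x = vt; there the Gaussian factor is 1 and C_max = M/(n_e·A·√(4πDt)), where n_e·A is the pore area the mass is dissolved in.
√(4πDt) = √(4π × 0.16 × 2700) = 73.68 m, so C_max = 13/(0.27 × 31 × 73.68) = 0.0211 kg/m³.

0.0211 kg/m³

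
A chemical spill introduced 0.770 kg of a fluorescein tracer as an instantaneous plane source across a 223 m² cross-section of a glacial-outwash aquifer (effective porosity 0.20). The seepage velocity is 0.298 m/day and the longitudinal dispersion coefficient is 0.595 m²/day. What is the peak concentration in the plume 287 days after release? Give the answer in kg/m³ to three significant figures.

0.000373 kg/m³

The peak of an instantaneous 1D plume sits at x = vt; there the Gaussian factor is 1 and C_max = M/(n_e·A·√(4πDt)), where n_e·A is the pore area the mass is dissolved in.
√(4πDt) = √(4π × 0.595 × 287) = 46.32 m, so C_max = 0.770/(0.20 × 223 × 46.32) = 0.000373 kg/m³.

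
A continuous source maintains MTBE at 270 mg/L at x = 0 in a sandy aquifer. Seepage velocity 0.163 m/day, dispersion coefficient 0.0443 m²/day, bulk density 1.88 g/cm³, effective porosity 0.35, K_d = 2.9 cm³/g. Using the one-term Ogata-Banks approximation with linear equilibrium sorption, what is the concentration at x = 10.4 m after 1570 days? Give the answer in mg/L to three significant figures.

Retardation factor R = 1 + ρ_b·K_d/n = 1 + 1.88 × 2.9/0.35 = 16.58.
Sorption retards both mechanisms: v_R = v/R = 0.009831 m/day, D_R = D/R = 0.002672 m²/day.
v_R·t = 0.009831 × 1570 = 15.43467 m; 2√(D_R t) = 4.096 m; argument = (10.4 − 15.43467)/4.096 = -1.229.
C = C₀ × ½·erfc(-1.229) = 270 × 0.9589 = 259 mg/L.

259 mg/L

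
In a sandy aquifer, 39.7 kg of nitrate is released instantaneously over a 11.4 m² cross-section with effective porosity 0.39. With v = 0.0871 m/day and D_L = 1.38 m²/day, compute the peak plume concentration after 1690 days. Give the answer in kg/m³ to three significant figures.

The peak of an instantaneous 1D plume sits at x = vt; there the Gaussian factor is 1 and C_max = M/(n_e·A·√(4πDt)), where n_e·A is the pore area the mass is dissolved in.
√(4πDt) = √(4π × 1.38 × 1690) = 171.2 m, so C_max = 39.7/(0.39 × 11.4 × 171.2) = 0.0522 kg/m³.

0.0522 kg/m³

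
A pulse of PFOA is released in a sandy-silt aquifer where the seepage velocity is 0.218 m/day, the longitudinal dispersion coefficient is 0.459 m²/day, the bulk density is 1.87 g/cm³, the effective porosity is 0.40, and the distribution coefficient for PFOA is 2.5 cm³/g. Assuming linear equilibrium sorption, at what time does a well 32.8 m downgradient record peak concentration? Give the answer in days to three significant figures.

Retardation factor R = 1 + ρ_b·K_d/n = 1 + 1.87 × 2.5/0.40 = 12.69.
Sorption retards both mechanisms: v_R = v/R = 0.01718 m/day, D_R = D/R = 0.03617 m²/day.
Peak time from v_R²t² + 2D_R t − x² = 0: t = (√(D_R² + v_R²x²) − D_R)/v_R².
√(D_R² + v_R²x²) = √(0.03617² + 0.01718² × 32.8²) = 0.5647; v_R² = 0.0002952.
t = (0.5647 − 0.03617)/0.0002952 = 1790 days.

1790 days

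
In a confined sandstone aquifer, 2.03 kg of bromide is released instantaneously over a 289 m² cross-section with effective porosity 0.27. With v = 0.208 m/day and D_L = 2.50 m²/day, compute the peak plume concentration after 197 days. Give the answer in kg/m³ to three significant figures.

The peak of an instantaneous 1D plume sits at x = vt; there the Gaussian factor is 1 and C_max = M/(n_e·A·√(4πDt)), where n_e·A is the pore area the mass is dissolved in.
√(4πDt) = √(4π × 2.50 × 197) = 78.67 m, so C_max = 2.03/(0.27 × 289 × 78.67) = 0.000331 kg/m³.

0.000331 kg/m³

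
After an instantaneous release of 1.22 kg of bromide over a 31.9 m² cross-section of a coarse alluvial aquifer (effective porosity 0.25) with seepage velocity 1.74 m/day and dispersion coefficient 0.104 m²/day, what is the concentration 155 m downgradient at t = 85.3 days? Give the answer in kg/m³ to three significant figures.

For an instantaneous plane source, C(x,t) = M/(n_e·A·√(4πDt)) · exp(−(x−vt)²/(4Dt)), with n_e·A the pore (flow) area.
Plume center vt = 1.74 × 85.3 = 148.422 m, so the well at 155 m is 6.578 m downgradient of the peak.
√(4πDt) = 10.56 m, giving peak height M/(n_e·A·√(4πDt)) = 1.22/(0.25 × 31.9 × 10.56) = 0.01449 kg/m³.
(x−vt)²/(4Dt) = (6.578)²/(4 × 0.104 × 85.3) = 1.219; exp(−1.219) = 0.2955.
C = 0.01449 × 0.2955 = 0.00428 kg/m³.

0.00428 kg/m³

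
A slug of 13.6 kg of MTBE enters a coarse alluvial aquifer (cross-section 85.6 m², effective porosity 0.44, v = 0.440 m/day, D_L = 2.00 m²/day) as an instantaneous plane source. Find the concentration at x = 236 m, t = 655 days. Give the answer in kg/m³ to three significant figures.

0.00167 kg/m³

For an instantaneous plane source, C(x,t) = M/(n_e·A·√(4πDt)) · exp(−(x−vt)²/(4Dt)), with n_e·A the pore (flow) area.
Plume center vt = 0.440 × 655 = 288.2 m, so the well at 236 m is 52.2 m upgradient of the peak.
√(4πDt) = 128.3 m, giving peak height M/(n_e·A·√(4πDt)) = 13.6/(0.44 × 85.6 × 128.3) = 0.002814 kg/m³.
(x−vt)²/(4Dt) = (-52.2)²/(4 × 2.00 × 655) = 0.5200; exp(−0.5200) = 0.5945.
C = 0.002814 × 0.5945 = 0.00167 kg/m³.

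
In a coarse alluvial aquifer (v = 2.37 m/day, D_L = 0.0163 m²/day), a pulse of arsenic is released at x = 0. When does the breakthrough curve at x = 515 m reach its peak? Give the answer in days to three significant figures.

217 days

For the 1D instantaneous-source solution, setting ∂C/∂t = 0 at fixed x gives v²t² + 2Dt − x² = 0, so t = (√(D² + v²x²) − D)/v².
√(D² + v²x²) = √(0.0163² + 2.37² × 515²) = 1221; v² = 5.6169.
t = (1221 − 0.0163)/5.6169 = 217 days (vs. the pure-advection estimate x/v = 217 d).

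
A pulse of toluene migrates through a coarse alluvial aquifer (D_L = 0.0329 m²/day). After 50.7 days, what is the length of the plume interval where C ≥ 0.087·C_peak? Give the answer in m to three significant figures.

The plume is Gaussian with σ = √(2Dt) = √(2 × 0.0329 × 50.7) = 1.826 m.
C/C_peak = exp(−Δx²/(2σ²)) = 0.087 ⇒ Δx = σ·√(−2 ln 0.087) = 1.826 × 2.210 = 4.035 m.
Width = 2Δx = 8.07 m.

8.07 m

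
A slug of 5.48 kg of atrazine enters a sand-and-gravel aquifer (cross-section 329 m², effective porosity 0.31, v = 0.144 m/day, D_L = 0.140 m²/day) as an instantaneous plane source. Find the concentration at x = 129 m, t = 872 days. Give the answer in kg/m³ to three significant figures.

0.00134 kg/m³

For an instantaneous plane source, C(x,t) = M/(n_e·A·√(4πDt)) · exp(−(x−vt)²/(4Dt)), with n_e·A the pore (flow) area.
Plume center vt = 0.144 × 872 = 125.568 m, so the well at 129 m is 3.432 m downgradient of the peak.
√(4πDt) = 39.17 m, giving peak height M/(n_e·A·√(4πDt)) = 5.48/(0.31 × 329 × 39.17) = 0.001372 kg/m³.
(x−vt)²/(4Dt) = (3.432)²/(4 × 0.140 × 872) = 0.02412; exp(−0.02412) = 0.9762.
C = 0.001372 × 0.9762 = 0.00134 kg/m³.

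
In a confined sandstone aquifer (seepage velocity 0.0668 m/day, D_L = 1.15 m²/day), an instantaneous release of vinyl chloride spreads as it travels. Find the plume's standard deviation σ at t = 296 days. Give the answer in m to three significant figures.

26.1 m

Dispersive spreading gives a Gaussian with σ² = 2Dt; advection only shifts the center.
σ = √(2 × 1.15 × 296) = 26.1 m.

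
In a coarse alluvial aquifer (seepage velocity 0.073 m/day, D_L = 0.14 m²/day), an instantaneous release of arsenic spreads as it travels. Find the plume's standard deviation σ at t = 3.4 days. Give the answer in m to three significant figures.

Dispersive spreading gives a Gaussian with σ² = 2Dt; advection only shifts the center.
σ = √(2 × 0.14 × 3.4) = 0.976 m.

0.976 m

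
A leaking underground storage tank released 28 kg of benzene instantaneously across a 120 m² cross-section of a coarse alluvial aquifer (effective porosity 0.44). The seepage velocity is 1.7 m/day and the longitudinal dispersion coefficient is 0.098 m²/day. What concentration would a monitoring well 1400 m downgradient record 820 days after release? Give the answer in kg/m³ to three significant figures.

For an instantaneous plane source, C(x,t) = M/(n_e·A·√(4πDt)) · exp(−(x−vt)²/(4Dt)), with n_e·A the pore (flow) area.
Plume center vt = 1.7 × 820 = 1394 m, so the well at 1400 m is 6 m downgradient of the peak.
√(4πDt) = 31.78 m, giving peak height M/(n_e·A·√(4πDt)) = 28/(0.44 × 120 × 31.78) = 0.01669 kg/m³.
(x−vt)²/(4Dt) = (6)²/(4 × 0.098 × 820) = 0.1120; exp(−0.1120) = 0.8940.
C = 0.01669 × 0.8940 = 0.0149 kg/m³.

0.0149 kg/m³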